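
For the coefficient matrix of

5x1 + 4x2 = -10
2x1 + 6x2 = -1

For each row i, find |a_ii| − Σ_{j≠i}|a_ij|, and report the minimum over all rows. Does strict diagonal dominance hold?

row 1: |5| − (4) = 1
row 2: |6| − (2) = 4
minimum over rows = 1 → strictly diagonally dominant (convergence guaranteed)

1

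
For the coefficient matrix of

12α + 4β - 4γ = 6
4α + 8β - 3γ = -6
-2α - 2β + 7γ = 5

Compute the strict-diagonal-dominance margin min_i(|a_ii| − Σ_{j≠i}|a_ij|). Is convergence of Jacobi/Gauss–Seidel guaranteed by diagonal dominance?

row 1: |12| − (4+4) = 4
row 2: |8| − (4+3) = 1
row 3: |7| − (2+2) = 3
minimum over rows = 1 → strictly diagonally dominant (convergence guaranteed)

1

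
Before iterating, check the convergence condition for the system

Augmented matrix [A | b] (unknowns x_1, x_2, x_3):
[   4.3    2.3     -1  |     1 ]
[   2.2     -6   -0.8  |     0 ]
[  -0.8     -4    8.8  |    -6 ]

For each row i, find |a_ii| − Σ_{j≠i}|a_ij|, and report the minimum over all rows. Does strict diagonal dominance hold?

1

row 1: |4.3| − (2.3+1) = 1
row 2: |-6| − (2.2+0.8) = 3
row 3: |8.8| − (0.8+4) = 4
minimum over rows = 1 → strictly diagonally dominant (convergence guaranteed)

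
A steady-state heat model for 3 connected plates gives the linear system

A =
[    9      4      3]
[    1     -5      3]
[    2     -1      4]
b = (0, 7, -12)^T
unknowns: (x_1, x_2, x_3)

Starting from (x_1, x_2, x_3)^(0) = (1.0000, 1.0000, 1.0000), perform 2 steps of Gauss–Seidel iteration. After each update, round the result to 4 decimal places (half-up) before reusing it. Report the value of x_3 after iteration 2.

Iteration 1:
  x_1 = (0 - (4)·1.0000 - (3)·1.0000) / (9) = -0.7778
  x_2 = (7 - (1)·-0.7778 - (3)·1.0000) / (-5) = -0.9556
  x_3 = (-12 - (2)·-0.7778 - (-1)·-0.9556) / (4) = -2.8500
Iteration 2:
  x_1 = (0 - (4)·-0.9556 - (3)·-2.8500) / (9) = 1.3747
  x_2 = (7 - (1)·1.3747 - (3)·-2.8500) / (-5) = -2.8351
  x_3 = (-12 - (2)·1.3747 - (-1)·-2.8351) / (4) = -4.3961

-4.3961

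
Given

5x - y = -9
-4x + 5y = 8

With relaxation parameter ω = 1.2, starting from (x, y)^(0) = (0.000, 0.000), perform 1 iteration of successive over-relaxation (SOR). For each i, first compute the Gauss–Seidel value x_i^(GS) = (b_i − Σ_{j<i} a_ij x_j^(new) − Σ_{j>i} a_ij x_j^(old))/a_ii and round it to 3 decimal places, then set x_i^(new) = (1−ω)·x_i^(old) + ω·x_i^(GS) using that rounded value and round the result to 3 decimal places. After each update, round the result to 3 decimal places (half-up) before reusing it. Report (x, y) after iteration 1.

Iteration 1:
  x: GS value = (-9 - (-1)·0.000) / (5) = -1.800;  x ← (1−ω)·0.000 + ω·-1.800 = -2.160
  y: GS value = (8 - (-4)·-2.160) / (5) = -0.128;  y ← (1−ω)·0.000 + ω·-0.128 = -0.154

(-2.160, -0.154)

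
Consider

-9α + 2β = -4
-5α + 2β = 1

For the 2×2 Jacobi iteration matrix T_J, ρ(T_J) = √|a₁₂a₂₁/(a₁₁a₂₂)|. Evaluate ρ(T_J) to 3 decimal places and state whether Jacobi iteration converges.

0.745

a₁₂a₂₁/(a₁₁a₂₂) = (2)·(-5) / ((-9)·(2)) = 0.555556
ρ = √|0.555556| = √0.555556 = 0.745
ρ < 1, so Jacobi converges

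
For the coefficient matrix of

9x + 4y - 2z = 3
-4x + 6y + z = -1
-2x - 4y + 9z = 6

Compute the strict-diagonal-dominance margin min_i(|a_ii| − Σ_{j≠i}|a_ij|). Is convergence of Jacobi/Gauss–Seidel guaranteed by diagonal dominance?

row 1: |9| − (4+2) = 3
row 2: |6| − (4+1) = 1
row 3: |9| − (2+4) = 3
minimum over rows = 1 → strictly diagonally dominant (convergence guaranteed)

1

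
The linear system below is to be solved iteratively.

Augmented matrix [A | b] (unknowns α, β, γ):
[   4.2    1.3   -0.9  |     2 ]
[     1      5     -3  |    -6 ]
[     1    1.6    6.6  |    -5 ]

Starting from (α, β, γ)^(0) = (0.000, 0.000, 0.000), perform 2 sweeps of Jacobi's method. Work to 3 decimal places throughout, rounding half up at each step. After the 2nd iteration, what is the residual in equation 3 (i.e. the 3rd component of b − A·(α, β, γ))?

Iteration 1:
  α = (2 - (1.3)·0.000 - (-0.9)·0.000) / (4.2) = 0.476
  β = (-6 - (1)·0.000 - (-3)·0.000) / (5) = -1.200
  γ = (-5 - (1)·0.000 - (1.6)·0.000) / (6.6) = -0.758
Iteration 2:
  α = (2 - (1.3)·-1.200 - (-0.9)·-0.758) / (4.2) = 0.685
  β = (-6 - (1)·0.476 - (-3)·-0.758) / (5) = -1.750
  γ = (-5 - (1)·0.476 - (1.6)·-1.200) / (6.6) = -0.539
Residual b − A·x = (0.913, 0.448, 0.672)

0.672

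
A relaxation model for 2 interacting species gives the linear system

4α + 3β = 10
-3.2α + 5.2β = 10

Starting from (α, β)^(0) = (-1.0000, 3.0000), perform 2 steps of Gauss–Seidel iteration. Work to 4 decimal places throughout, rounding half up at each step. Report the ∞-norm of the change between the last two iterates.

Iteration 1:
  α = (10 - (3)·3.0000) / (4) = 0.2500
  β = (10 - (-3.2)·0.2500) / (5.2) = 2.0769
Iteration 2:
  α = (10 - (3)·2.0769) / (4) = 0.9423
  β = (10 - (-3.2)·0.9423) / (5.2) = 2.5030
Change: (0.6923, 0.4261) → max |·| = 0.6923

0.6923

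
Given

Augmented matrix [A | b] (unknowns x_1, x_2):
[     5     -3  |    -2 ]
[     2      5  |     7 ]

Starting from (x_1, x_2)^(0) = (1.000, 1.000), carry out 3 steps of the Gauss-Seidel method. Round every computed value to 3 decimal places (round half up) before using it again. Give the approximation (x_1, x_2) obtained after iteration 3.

Iteration 1:
  x_1 = (-2 - (-3)·1.000) / (5) = 0.200
  x_2 = (7 - (2)·0.200) / (5) = 1.320
Iteration 2:
  x_1 = (-2 - (-3)·1.320) / (5) = 0.392
  x_2 = (7 - (2)·0.392) / (5) = 1.243
Iteration 3:
  x_1 = (-2 - (-3)·1.243) / (5) = 0.346
  x_2 = (7 - (2)·0.346) / (5) = 1.262

(0.346, 1.262)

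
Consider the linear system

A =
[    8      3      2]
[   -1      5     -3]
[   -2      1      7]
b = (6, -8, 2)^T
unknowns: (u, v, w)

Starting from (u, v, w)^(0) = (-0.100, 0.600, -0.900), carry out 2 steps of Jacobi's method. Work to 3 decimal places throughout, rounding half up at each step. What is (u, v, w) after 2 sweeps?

(1.517, -1.347, 0.809)

Iteration 1:
  u = (6 - (3)·0.600 - (2)·-0.900) / (8) = 0.750
  v = (-8 - (-1)·-0.100 - (-3)·-0.900) / (5) = -2.160
  w = (2 - (-2)·-0.100 - (1)·0.600) / (7) = 0.171
Iteration 2:
  u = (6 - (3)·-2.160 - (2)·0.171) / (8) = 1.517
  v = (-8 - (-1)·0.750 - (-3)·0.171) / (5) = -1.347
  w = (2 - (-2)·0.750 - (1)·-2.160) / (7) = 0.809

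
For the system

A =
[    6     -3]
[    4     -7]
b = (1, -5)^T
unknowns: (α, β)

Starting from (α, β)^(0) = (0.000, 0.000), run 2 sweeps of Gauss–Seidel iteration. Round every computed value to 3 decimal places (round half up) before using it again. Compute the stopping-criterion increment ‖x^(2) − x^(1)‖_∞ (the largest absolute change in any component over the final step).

0.405

Iteration 1:
  α = (1 - (-3)·0.000) / (6) = 0.167
  β = (-5 - (4)·0.167) / (-7) = 0.810
Iteration 2:
  α = (1 - (-3)·0.810) / (6) = 0.572
  β = (-5 - (4)·0.572) / (-7) = 1.041
Change: (0.405, 0.231) → max |·| = 0.405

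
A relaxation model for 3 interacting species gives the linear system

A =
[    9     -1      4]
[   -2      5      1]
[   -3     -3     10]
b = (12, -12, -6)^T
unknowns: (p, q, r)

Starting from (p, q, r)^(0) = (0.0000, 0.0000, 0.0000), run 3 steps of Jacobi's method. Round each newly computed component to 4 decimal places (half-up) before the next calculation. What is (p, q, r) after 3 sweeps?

(1.5481, -1.6827, -0.7240)

Iteration 1:
  p = (12 - (-1)·0.0000 - (4)·0.0000) / (9) = 1.3333
  q = (-12 - (-2)·0.0000 - (1)·0.0000) / (5) = -2.4000
  r = (-6 - (-3)·0.0000 - (-3)·0.0000) / (10) = -0.6000
Iteration 2:
  p = (12 - (-1)·-2.4000 - (4)·-0.6000) / (9) = 1.3333
  q = (-12 - (-2)·1.3333 - (1)·-0.6000) / (5) = -1.7467
  r = (-6 - (-3)·1.3333 - (-3)·-2.4000) / (10) = -0.9200
Iteration 3:
  p = (12 - (-1)·-1.7467 - (4)·-0.9200) / (9) = 1.5481
  q = (-12 - (-2)·1.3333 - (1)·-0.9200) / (5) = -1.6827
  r = (-6 - (-3)·1.3333 - (-3)·-1.7467) / (10) = -0.7240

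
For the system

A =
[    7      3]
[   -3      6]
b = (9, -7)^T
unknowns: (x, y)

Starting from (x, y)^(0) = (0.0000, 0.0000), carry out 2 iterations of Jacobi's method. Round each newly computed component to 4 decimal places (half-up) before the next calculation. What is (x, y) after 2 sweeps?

Iteration 1:
  x = (9 - (3)·0.0000) / (7) = 1.2857
  y = (-7 - (-3)·0.0000) / (6) = -1.1667
Iteration 2:
  x = (9 - (3)·-1.1667) / (7) = 1.7857
  y = (-7 - (-3)·1.2857) / (6) = -0.5238

(1.7857, -0.5238)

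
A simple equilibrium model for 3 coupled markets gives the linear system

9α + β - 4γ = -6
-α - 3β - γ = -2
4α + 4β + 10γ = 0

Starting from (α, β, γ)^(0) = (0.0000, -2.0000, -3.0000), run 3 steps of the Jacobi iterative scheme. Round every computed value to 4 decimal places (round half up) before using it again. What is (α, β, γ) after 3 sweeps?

(-0.7572, 0.8173, -0.1985)

Iteration 1:
  α = (-6 - (1)·-2.0000 - (-4)·-3.0000) / (9) = -1.7778
  β = (-2 - (-1)·0.0000 - (-1)·-3.0000) / (-3) = 1.6667
  γ = (0 - (4)·0.0000 - (4)·-2.0000) / (10) = 0.8000
Iteration 2:
  α = (-6 - (1)·1.6667 - (-4)·0.8000) / (9) = -0.4963
  β = (-2 - (-1)·-1.7778 - (-1)·0.8000) / (-3) = 0.9926
  γ = (0 - (4)·-1.7778 - (4)·1.6667) / (10) = 0.0444
Iteration 3:
  α = (-6 - (1)·0.9926 - (-4)·0.0444) / (9) = -0.7572
  β = (-2 - (-1)·-0.4963 - (-1)·0.0444) / (-3) = 0.8173
  γ = (0 - (4)·-0.4963 - (4)·0.9926) / (10) = -0.1985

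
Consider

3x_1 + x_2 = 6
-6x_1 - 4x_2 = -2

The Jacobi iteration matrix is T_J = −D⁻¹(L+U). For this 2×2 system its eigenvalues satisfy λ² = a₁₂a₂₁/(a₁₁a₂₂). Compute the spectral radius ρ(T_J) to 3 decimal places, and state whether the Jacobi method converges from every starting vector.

0.707

a₁₂a₂₁/(a₁₁a₂₂) = (1)·(-6) / ((3)·(-4)) = 0.500000
ρ = √|0.500000| = √0.500000 = 0.707
ρ < 1, so Jacobi converges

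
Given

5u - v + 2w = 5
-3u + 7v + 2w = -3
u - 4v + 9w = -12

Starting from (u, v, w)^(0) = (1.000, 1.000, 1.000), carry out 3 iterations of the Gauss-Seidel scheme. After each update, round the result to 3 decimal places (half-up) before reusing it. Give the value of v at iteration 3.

Iteration 1:
  u = (5 - (-1)·1.000 - (2)·1.000) / (5) = 0.800
  v = (-3 - (-3)·0.800 - (2)·1.000) / (7) = -0.371
  w = (-12 - (1)·0.800 - (-4)·-0.371) / (9) = -1.587
Iteration 2:
  u = (5 - (-1)·-0.371 - (2)·-1.587) / (5) = 1.561
  v = (-3 - (-3)·1.561 - (2)·-1.587) / (7) = 0.694
  w = (-12 - (1)·1.561 - (-4)·0.694) / (9) = -1.198
Iteration 3:
  u = (5 - (-1)·0.694 - (2)·-1.198) / (5) = 1.618
  v = (-3 - (-3)·1.618 - (2)·-1.198) / (7) = 0.607
  w = (-12 - (1)·1.618 - (-4)·0.607) / (9) = -1.243

0.607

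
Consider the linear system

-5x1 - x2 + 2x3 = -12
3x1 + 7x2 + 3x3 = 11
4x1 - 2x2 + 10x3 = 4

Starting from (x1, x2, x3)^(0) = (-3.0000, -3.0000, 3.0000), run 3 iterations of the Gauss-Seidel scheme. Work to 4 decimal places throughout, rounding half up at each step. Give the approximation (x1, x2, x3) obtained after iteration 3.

Iteration 1:
  x1 = (-12 - (-1)·-3.0000 - (2)·3.0000) / (-5) = 4.2000
  x2 = (11 - (3)·4.2000 - (3)·3.0000) / (7) = -1.5143
  x3 = (4 - (4)·4.2000 - (-2)·-1.5143) / (10) = -1.5829
Iteration 2:
  x1 = (-12 - (-1)·-1.5143 - (2)·-1.5829) / (-5) = 2.0697
  x2 = (11 - (3)·2.0697 - (3)·-1.5829) / (7) = 1.3628
  x3 = (4 - (4)·2.0697 - (-2)·1.3628) / (10) = -0.1553
Iteration 3:
  x1 = (-12 - (-1)·1.3628 - (2)·-0.1553) / (-5) = 2.0653
  x2 = (11 - (3)·2.0653 - (3)·-0.1553) / (7) = 0.7529
  x3 = (4 - (4)·2.0653 - (-2)·0.7529) / (10) = -0.2755

(2.0653, 0.7529, -0.2755)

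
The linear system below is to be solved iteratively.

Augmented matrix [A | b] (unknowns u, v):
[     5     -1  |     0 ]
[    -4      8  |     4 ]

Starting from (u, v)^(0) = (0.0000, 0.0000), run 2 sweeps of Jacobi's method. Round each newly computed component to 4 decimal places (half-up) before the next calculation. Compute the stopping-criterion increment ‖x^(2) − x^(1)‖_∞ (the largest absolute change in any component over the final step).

Iteration 1:
  u = (0 - (-1)·0.0000) / (5) = 0.0000
  v = (4 - (-4)·0.0000) / (8) = 0.5000
Iteration 2:
  u = (0 - (-1)·0.5000) / (5) = 0.1000
  v = (4 - (-4)·0.0000) / (8) = 0.5000
Change: (0.1000, 0.0000) → max |·| = 0.1000

0.1000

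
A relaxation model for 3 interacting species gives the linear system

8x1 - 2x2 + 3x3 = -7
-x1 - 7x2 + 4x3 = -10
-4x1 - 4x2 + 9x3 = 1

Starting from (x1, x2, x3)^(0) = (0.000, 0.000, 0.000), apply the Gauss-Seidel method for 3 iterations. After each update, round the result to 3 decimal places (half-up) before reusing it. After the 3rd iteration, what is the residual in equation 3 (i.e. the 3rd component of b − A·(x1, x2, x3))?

0.001

Iteration 1:
  x1 = (-7 - (-2)·0.000 - (3)·0.000) / (8) = -0.875
  x2 = (-10 - (-1)·-0.875 - (4)·0.000) / (-7) = 1.554
  x3 = (1 - (-4)·-0.875 - (-4)·1.554) / (9) = 0.413
Iteration 2:
  x1 = (-7 - (-2)·1.554 - (3)·0.413) / (8) = -0.641
  x2 = (-10 - (-1)·-0.641 - (4)·0.413) / (-7) = 1.756
  x3 = (1 - (-4)·-0.641 - (-4)·1.756) / (9) = 0.607
Iteration 3:
  x1 = (-7 - (-2)·1.756 - (3)·0.607) / (8) = -0.664
  x2 = (-10 - (-1)·-0.664 - (4)·0.607) / (-7) = 1.870
  x3 = (1 - (-4)·-0.664 - (-4)·1.870) / (9) = 0.647
Residual b − A·x = (0.111, -0.162, 0.001)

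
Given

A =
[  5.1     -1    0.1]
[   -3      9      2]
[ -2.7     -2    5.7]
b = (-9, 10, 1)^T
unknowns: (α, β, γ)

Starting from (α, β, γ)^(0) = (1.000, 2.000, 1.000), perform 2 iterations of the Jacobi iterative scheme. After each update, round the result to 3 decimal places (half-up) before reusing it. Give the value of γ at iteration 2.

-0.055

Iteration 1:
  α = (-9 - (-1)·2.000 - (0.1)·1.000) / (5.1) = -1.392
  β = (10 - (-3)·1.000 - (2)·1.000) / (9) = 1.222
  γ = (1 - (-2.7)·1.000 - (-2)·2.000) / (5.7) = 1.351
Iteration 2:
  α = (-9 - (-1)·1.222 - (0.1)·1.351) / (5.1) = -1.552
  β = (10 - (-3)·-1.392 - (2)·1.351) / (9) = 0.347
  γ = (1 - (-2.7)·-1.392 - (-2)·1.222) / (5.7) = -0.055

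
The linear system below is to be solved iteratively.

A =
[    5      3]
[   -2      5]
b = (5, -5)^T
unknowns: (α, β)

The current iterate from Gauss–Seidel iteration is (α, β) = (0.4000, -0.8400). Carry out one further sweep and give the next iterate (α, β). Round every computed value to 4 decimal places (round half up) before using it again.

One sweep:
  α = (5 - (3)·-0.8400) / (5) = 1.5040
  β = (-5 - (-2)·1.5040) / (5) = -0.3984

(1.5040, -0.3984)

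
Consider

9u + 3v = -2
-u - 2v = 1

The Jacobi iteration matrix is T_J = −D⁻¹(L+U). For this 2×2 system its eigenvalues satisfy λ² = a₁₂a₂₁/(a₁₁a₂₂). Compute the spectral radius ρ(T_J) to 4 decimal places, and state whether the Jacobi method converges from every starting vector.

a₁₂a₂₁/(a₁₁a₂₂) = (3)·(-1) / ((9)·(-2)) = 0.166667
ρ = √|0.166667| = √0.166667 = 0.4082
ρ < 1, so Jacobi converges

0.4082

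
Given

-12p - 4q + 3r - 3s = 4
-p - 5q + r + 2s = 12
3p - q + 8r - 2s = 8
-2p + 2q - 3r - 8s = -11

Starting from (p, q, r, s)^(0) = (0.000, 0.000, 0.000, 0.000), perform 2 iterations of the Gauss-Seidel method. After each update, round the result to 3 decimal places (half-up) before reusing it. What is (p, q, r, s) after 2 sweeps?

(0.512, -2.111, 0.685, 0.462)

Iteration 1:
  p = (4 - (-4)·0.000 - (3)·0.000 - (-3)·0.000) / (-12) = -0.333
  q = (12 - (-1)·-0.333 - (1)·0.000 - (2)·0.000) / (-5) = -2.333
  r = (8 - (3)·-0.333 - (-1)·-2.333 - (-2)·0.000) / (8) = 0.833
  s = (-11 - (-2)·-0.333 - (2)·-2.333 - (-3)·0.833) / (-8) = 0.563
Iteration 2:
  p = (4 - (-4)·-2.333 - (3)·0.833 - (-3)·0.563) / (-12) = 0.512
  q = (12 - (-1)·0.512 - (1)·0.833 - (2)·0.563) / (-5) = -2.111
  r = (8 - (3)·0.512 - (-1)·-2.111 - (-2)·0.563) / (8) = 0.685
  s = (-11 - (-2)·0.512 - (2)·-2.111 - (-3)·0.685) / (-8) = 0.462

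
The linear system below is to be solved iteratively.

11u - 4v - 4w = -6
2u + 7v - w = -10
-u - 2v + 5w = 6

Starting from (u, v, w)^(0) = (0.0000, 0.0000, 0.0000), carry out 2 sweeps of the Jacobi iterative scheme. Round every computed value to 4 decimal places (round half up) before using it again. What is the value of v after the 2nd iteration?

Iteration 1:
  u = (-6 - (-4)·0.0000 - (-4)·0.0000) / (11) = -0.5455
  v = (-10 - (2)·0.0000 - (-1)·0.0000) / (7) = -1.4286
  w = (6 - (-1)·0.0000 - (-2)·0.0000) / (5) = 1.2000
Iteration 2:
  u = (-6 - (-4)·-1.4286 - (-4)·1.2000) / (11) = -0.6286
  v = (-10 - (2)·-0.5455 - (-1)·1.2000) / (7) = -1.1013
  w = (6 - (-1)·-0.5455 - (-2)·-1.4286) / (5) = 0.5195

-1.1013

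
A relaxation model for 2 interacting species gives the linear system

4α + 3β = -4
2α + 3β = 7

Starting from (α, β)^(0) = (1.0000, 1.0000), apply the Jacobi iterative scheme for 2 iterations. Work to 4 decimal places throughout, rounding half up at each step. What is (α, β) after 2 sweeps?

Iteration 1:
  α = (-4 - (3)·1.0000) / (4) = -1.7500
  β = (7 - (2)·1.0000) / (3) = 1.6667
Iteration 2:
  α = (-4 - (3)·1.6667) / (4) = -2.2500
  β = (7 - (2)·-1.7500) / (3) = 3.5000

(-2.2500, 3.5000)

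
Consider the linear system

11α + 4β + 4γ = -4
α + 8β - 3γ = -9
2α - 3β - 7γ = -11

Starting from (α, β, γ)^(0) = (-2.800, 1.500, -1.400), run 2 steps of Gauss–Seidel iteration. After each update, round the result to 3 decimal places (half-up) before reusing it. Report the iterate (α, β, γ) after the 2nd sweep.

(-0.561, -0.251, 1.519)

Iteration 1:
  α = (-4 - (4)·1.500 - (4)·-1.400) / (11) = -0.400
  β = (-9 - (1)·-0.400 - (-3)·-1.400) / (8) = -1.600
  γ = (-11 - (2)·-0.400 - (-3)·-1.600) / (-7) = 2.143
Iteration 2:
  α = (-4 - (4)·-1.600 - (4)·2.143) / (11) = -0.561
  β = (-9 - (1)·-0.561 - (-3)·2.143) / (8) = -0.251
  γ = (-11 - (2)·-0.561 - (-3)·-0.251) / (-7) = 1.519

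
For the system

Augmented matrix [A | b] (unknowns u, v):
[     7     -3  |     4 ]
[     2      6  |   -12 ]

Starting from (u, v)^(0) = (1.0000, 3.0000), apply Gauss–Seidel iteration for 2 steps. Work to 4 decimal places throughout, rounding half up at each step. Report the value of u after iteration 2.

-0.5510

Iteration 1:
  u = (4 - (-3)·3.0000) / (7) = 1.8571
  v = (-12 - (2)·1.8571) / (6) = -2.6190
Iteration 2:
  u = (4 - (-3)·-2.6190) / (7) = -0.5510
  v = (-12 - (2)·-0.5510) / (6) = -1.8163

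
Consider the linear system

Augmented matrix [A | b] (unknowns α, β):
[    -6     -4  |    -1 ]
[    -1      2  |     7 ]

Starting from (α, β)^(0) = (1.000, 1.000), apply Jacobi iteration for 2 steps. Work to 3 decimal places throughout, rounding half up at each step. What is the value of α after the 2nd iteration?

Iteration 1:
  α = (-1 - (-4)·1.000) / (-6) = -0.500
  β = (7 - (-1)·1.000) / (2) = 4.000
Iteration 2:
  α = (-1 - (-4)·4.000) / (-6) = -2.500
  β = (7 - (-1)·-0.500) / (2) = 3.250

-2.500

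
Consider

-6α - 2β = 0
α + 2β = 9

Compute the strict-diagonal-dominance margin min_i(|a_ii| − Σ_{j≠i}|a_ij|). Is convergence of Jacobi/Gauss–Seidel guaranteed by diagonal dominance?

1

row 1: |-6| − (2) = 4
row 2: |2| − (1) = 1
minimum over rows = 1 → strictly diagonally dominant (convergence guaranteed)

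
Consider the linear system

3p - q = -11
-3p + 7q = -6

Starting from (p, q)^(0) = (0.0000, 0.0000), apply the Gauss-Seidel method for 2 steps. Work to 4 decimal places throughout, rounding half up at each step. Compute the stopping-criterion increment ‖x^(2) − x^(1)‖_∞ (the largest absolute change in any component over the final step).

Iteration 1:
  p = (-11 - (-1)·0.0000) / (3) = -3.6667
  q = (-6 - (-3)·-3.6667) / (7) = -2.4286
Iteration 2:
  p = (-11 - (-1)·-2.4286) / (3) = -4.4762
  q = (-6 - (-3)·-4.4762) / (7) = -2.7755
Change: (-0.8095, -0.3469) → max |·| = 0.8095

0.8095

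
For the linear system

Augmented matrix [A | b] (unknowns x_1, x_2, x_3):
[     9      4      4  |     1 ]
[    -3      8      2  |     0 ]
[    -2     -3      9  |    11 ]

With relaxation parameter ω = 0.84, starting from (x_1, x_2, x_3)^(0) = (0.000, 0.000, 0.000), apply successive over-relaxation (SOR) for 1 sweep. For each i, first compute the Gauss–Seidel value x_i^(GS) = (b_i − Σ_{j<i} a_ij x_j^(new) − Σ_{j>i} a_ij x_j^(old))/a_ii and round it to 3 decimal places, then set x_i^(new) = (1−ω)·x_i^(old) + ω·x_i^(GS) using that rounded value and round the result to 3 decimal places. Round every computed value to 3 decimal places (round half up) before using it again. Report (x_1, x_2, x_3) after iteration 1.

(0.093, 0.029, 1.053)

Iteration 1:
  x_1: GS value = (1 - (4)·0.000 - (4)·0.000) / (9) = 0.111;  x_1 ← (1−ω)·0.000 + ω·0.111 = 0.093
  x_2: GS value = (0 - (-3)·0.093 - (2)·0.000) / (8) = 0.035;  x_2 ← (1−ω)·0.000 + ω·0.035 = 0.029
  x_3: GS value = (11 - (-2)·0.093 - (-3)·0.029) / (9) = 1.253;  x_3 ← (1−ω)·0.000 + ω·1.253 = 1.053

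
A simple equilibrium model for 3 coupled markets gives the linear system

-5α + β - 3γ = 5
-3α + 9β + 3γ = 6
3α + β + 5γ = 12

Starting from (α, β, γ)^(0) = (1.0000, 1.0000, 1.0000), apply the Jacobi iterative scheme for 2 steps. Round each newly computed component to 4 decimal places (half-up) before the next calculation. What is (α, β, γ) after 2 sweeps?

(-1.8267, -0.3333, 3.1067)

Iteration 1:
  α = (5 - (1)·1.0000 - (-3)·1.0000) / (-5) = -1.4000
  β = (6 - (-3)·1.0000 - (3)·1.0000) / (9) = 0.6667
  γ = (12 - (3)·1.0000 - (1)·1.0000) / (5) = 1.6000
Iteration 2:
  α = (5 - (1)·0.6667 - (-3)·1.6000) / (-5) = -1.8267
  β = (6 - (-3)·-1.4000 - (3)·1.6000) / (9) = -0.3333
  γ = (12 - (3)·-1.4000 - (1)·0.6667) / (5) = 3.1067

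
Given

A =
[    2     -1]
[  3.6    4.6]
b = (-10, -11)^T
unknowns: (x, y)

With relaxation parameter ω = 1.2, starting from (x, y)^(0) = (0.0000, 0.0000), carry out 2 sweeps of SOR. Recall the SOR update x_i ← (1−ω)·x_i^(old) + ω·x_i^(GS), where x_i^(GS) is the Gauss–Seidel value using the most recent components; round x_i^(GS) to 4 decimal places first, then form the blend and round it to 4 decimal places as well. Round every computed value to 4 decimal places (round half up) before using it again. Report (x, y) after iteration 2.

(-3.1409, -0.4729)

Iteration 1:
  x: GS value = (-10 - (-1)·0.0000) / (2) = -5.0000;  x ← (1−ω)·0.0000 + ω·-5.0000 = -6.0000
  y: GS value = (-11 - (3.6)·-6.0000) / (4.6) = 2.3043;  y ← (1−ω)·0.0000 + ω·2.3043 = 2.7652
Iteration 2:
  x: GS value = (-10 - (-1)·2.7652) / (2) = -3.6174;  x ← (1−ω)·-6.0000 + ω·-3.6174 = -3.1409
  y: GS value = (-11 - (3.6)·-3.1409) / (4.6) = 0.0668;  y ← (1−ω)·2.7652 + ω·0.0668 = -0.4729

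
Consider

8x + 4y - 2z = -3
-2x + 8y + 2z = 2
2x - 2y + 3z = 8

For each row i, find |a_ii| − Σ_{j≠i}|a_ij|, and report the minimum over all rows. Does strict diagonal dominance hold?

row 1: |8| − (4+2) = 2
row 2: |8| − (2+2) = 4
row 3: |3| − (2+2) = -1
minimum over rows = -1 → not strictly diagonally dominant

-1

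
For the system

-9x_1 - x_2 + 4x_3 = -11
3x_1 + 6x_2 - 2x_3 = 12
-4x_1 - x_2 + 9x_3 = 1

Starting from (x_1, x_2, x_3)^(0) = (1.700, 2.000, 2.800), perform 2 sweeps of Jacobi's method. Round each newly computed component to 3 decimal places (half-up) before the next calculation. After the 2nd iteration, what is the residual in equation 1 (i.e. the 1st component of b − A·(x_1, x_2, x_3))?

Iteration 1:
  x_1 = (-11 - (-1)·2.000 - (4)·2.800) / (-9) = 2.244
  x_2 = (12 - (3)·1.700 - (-2)·2.800) / (6) = 2.083
  x_3 = (1 - (-4)·1.700 - (-1)·2.000) / (9) = 1.089
Iteration 2:
  x_1 = (-11 - (-1)·2.083 - (4)·1.089) / (-9) = 1.475
  x_2 = (12 - (3)·2.244 - (-2)·1.089) / (6) = 1.241
  x_3 = (1 - (-4)·2.244 - (-1)·2.083) / (9) = 1.340
Residual b − A·x = (-1.844, 2.809, -3.919)

-1.844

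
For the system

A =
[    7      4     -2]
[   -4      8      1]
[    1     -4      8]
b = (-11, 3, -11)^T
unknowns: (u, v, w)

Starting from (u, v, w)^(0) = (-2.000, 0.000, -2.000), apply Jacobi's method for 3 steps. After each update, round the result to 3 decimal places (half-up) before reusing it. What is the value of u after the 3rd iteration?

-1.624

Iteration 1:
  u = (-11 - (4)·0.000 - (-2)·-2.000) / (7) = -2.143
  v = (3 - (-4)·-2.000 - (1)·-2.000) / (8) = -0.375
  w = (-11 - (1)·-2.000 - (-4)·0.000) / (8) = -1.125
Iteration 2:
  u = (-11 - (4)·-0.375 - (-2)·-1.125) / (7) = -1.679
  v = (3 - (-4)·-2.143 - (1)·-1.125) / (8) = -0.556
  w = (-11 - (1)·-2.143 - (-4)·-0.375) / (8) = -1.295
Iteration 3:
  u = (-11 - (4)·-0.556 - (-2)·-1.295) / (7) = -1.624
  v = (3 - (-4)·-1.679 - (1)·-1.295) / (8) = -0.303
  w = (-11 - (1)·-1.679 - (-4)·-0.556) / (8) = -1.443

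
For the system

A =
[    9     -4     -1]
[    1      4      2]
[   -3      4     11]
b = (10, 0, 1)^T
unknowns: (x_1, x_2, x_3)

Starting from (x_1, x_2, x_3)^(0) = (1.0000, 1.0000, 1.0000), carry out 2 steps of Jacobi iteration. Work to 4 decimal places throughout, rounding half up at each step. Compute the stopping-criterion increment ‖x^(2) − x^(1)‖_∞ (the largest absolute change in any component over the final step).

0.8889

Iteration 1:
  x_1 = (10 - (-4)·1.0000 - (-1)·1.0000) / (9) = 1.6667
  x_2 = (0 - (1)·1.0000 - (2)·1.0000) / (4) = -0.7500
  x_3 = (1 - (-3)·1.0000 - (4)·1.0000) / (11) = 0.0000
Iteration 2:
  x_1 = (10 - (-4)·-0.7500 - (-1)·0.0000) / (9) = 0.7778
  x_2 = (0 - (1)·1.6667 - (2)·0.0000) / (4) = -0.4167
  x_3 = (1 - (-3)·1.6667 - (4)·-0.7500) / (11) = 0.8182
Change: (-0.8889, 0.3333, 0.8182) → max |·| = 0.8889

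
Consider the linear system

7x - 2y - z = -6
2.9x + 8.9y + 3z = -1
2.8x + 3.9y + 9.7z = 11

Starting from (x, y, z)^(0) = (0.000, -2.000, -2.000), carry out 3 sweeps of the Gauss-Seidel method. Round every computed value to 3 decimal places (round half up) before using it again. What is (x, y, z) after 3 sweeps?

Iteration 1:
  x = (-6 - (-2)·-2.000 - (-1)·-2.000) / (7) = -1.714
  y = (-1 - (2.9)·-1.714 - (3)·-2.000) / (8.9) = 1.120
  z = (11 - (2.8)·-1.714 - (3.9)·1.120) / (9.7) = 1.178
Iteration 2:
  x = (-6 - (-2)·1.120 - (-1)·1.178) / (7) = -0.369
  y = (-1 - (2.9)·-0.369 - (3)·1.178) / (8.9) = -0.389
  z = (11 - (2.8)·-0.369 - (3.9)·-0.389) / (9.7) = 1.397
Iteration 3:
  x = (-6 - (-2)·-0.389 - (-1)·1.397) / (7) = -0.769
  y = (-1 - (2.9)·-0.769 - (3)·1.397) / (8.9) = -0.333
  z = (11 - (2.8)·-0.769 - (3.9)·-0.333) / (9.7) = 1.490

(-0.769, -0.333, 1.490)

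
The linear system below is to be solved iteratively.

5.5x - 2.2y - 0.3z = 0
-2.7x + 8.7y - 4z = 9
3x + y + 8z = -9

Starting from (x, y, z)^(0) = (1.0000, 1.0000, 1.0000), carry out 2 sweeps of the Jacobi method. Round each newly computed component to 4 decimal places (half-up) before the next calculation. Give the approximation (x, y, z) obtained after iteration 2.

Iteration 1:
  x = (0 - (-2.2)·1.0000 - (-0.3)·1.0000) / (5.5) = 0.4545
  y = (9 - (-2.7)·1.0000 - (-4)·1.0000) / (8.7) = 1.8046
  z = (-9 - (3)·1.0000 - (1)·1.0000) / (8) = -1.6250
Iteration 2:
  x = (0 - (-2.2)·1.8046 - (-0.3)·-1.6250) / (5.5) = 0.6332
  y = (9 - (-2.7)·0.4545 - (-4)·-1.6250) / (8.7) = 0.4284
  z = (-9 - (3)·0.4545 - (1)·1.8046) / (8) = -1.5210

(0.6332, 0.4284, -1.5210)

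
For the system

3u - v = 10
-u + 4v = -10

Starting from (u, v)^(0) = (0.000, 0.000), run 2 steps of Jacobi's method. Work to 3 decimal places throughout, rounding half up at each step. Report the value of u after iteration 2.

2.500

Iteration 1:
  u = (10 - (-1)·0.000) / (3) = 3.333
  v = (-10 - (-1)·0.000) / (4) = -2.500
Iteration 2:
  u = (10 - (-1)·-2.500) / (3) = 2.500
  v = (-10 - (-1)·3.333) / (4) = -1.667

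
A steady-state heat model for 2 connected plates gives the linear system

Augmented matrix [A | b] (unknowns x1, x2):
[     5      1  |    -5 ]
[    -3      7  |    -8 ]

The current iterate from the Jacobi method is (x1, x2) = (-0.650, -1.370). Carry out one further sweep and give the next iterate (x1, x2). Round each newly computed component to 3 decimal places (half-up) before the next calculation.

(-0.726, -1.421)

One sweep:
  x1 = (-5 - (1)·-1.370) / (5) = -0.726
  x2 = (-8 - (-3)·-0.650) / (7) = -1.421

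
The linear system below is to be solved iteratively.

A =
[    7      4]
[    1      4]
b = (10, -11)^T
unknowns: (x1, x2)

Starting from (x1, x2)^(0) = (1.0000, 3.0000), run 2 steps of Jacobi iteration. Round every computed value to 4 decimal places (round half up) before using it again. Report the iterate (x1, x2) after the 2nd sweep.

(3.1429, -2.6786)

Iteration 1:
  x1 = (10 - (4)·3.0000) / (7) = -0.2857
  x2 = (-11 - (1)·1.0000) / (4) = -3.0000
Iteration 2:
  x1 = (10 - (4)·-3.0000) / (7) = 3.1429
  x2 = (-11 - (1)·-0.2857) / (4) = -2.6786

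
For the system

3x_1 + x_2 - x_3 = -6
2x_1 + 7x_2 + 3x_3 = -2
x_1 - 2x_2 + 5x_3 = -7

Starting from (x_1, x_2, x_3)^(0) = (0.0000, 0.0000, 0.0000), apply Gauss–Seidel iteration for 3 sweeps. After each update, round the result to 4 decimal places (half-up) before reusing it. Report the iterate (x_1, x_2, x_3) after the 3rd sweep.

Iteration 1:
  x_1 = (-6 - (1)·0.0000 - (-1)·0.0000) / (3) = -2.0000
  x_2 = (-2 - (2)·-2.0000 - (3)·0.0000) / (7) = 0.2857
  x_3 = (-7 - (1)·-2.0000 - (-2)·0.2857) / (5) = -0.8857
Iteration 2:
  x_1 = (-6 - (1)·0.2857 - (-1)·-0.8857) / (3) = -2.3905
  x_2 = (-2 - (2)·-2.3905 - (3)·-0.8857) / (7) = 0.7769
  x_3 = (-7 - (1)·-2.3905 - (-2)·0.7769) / (5) = -0.6111
Iteration 3:
  x_1 = (-6 - (1)·0.7769 - (-1)·-0.6111) / (3) = -2.4627
  x_2 = (-2 - (2)·-2.4627 - (3)·-0.6111) / (7) = 0.6798
  x_3 = (-7 - (1)·-2.4627 - (-2)·0.6798) / (5) = -0.6355

(-2.4627, 0.6798, -0.6355)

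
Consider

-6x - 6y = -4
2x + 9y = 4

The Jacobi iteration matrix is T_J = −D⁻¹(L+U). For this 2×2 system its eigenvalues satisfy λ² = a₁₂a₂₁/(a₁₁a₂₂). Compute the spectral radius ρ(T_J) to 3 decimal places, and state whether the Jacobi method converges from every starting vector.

a₁₂a₂₁/(a₁₁a₂₂) = (-6)·(2) / ((-6)·(9)) = 0.222222
ρ = √|0.222222| = √0.222222 = 0.471
ρ < 1, so Jacobi converges

0.471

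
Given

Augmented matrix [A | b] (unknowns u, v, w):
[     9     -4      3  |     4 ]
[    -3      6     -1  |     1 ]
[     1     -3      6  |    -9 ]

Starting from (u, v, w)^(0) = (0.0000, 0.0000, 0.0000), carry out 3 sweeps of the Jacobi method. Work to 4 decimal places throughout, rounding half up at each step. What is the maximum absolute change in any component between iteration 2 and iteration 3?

0.2886

Iteration 1:
  u = (4 - (-4)·0.0000 - (3)·0.0000) / (9) = 0.4444
  v = (1 - (-3)·0.0000 - (-1)·0.0000) / (6) = 0.1667
  w = (-9 - (1)·0.0000 - (-3)·0.0000) / (6) = -1.5000
Iteration 2:
  u = (4 - (-4)·0.1667 - (3)·-1.5000) / (9) = 1.0185
  v = (1 - (-3)·0.4444 - (-1)·-1.5000) / (6) = 0.1389
  w = (-9 - (1)·0.4444 - (-3)·0.1667) / (6) = -1.4907
Iteration 3:
  u = (4 - (-4)·0.1389 - (3)·-1.4907) / (9) = 1.0031
  v = (1 - (-3)·1.0185 - (-1)·-1.4907) / (6) = 0.4275
  w = (-9 - (1)·1.0185 - (-3)·0.1389) / (6) = -1.6003
Change: (-0.0154, 0.2886, -0.1096) → max |·| = 0.2886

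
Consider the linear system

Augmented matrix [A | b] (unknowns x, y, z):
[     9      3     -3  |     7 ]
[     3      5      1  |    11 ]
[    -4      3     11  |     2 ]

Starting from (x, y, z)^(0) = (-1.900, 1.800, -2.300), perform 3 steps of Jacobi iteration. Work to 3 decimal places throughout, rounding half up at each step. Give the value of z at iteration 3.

Iteration 1:
  x = (7 - (3)·1.800 - (-3)·-2.300) / (9) = -0.589
  y = (11 - (3)·-1.900 - (1)·-2.300) / (5) = 3.800
  z = (2 - (-4)·-1.900 - (3)·1.800) / (11) = -1.000
Iteration 2:
  x = (7 - (3)·3.800 - (-3)·-1.000) / (9) = -0.822
  y = (11 - (3)·-0.589 - (1)·-1.000) / (5) = 2.753
  z = (2 - (-4)·-0.589 - (3)·3.800) / (11) = -1.069
Iteration 3:
  x = (7 - (3)·2.753 - (-3)·-1.069) / (9) = -0.496
  y = (11 - (3)·-0.822 - (1)·-1.069) / (5) = 2.907
  z = (2 - (-4)·-0.822 - (3)·2.753) / (11) = -0.868

-0.868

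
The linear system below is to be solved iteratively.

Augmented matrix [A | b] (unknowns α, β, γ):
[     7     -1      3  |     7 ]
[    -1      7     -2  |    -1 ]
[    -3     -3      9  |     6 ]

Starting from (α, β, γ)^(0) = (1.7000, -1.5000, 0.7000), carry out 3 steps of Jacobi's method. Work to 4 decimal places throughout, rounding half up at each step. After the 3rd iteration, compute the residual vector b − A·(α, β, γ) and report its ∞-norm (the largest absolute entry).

Iteration 1:
  α = (7 - (-1)·-1.5000 - (3)·0.7000) / (7) = 0.4857
  β = (-1 - (-1)·1.7000 - (-2)·0.7000) / (7) = 0.3000
  γ = (6 - (-3)·1.7000 - (-3)·-1.5000) / (9) = 0.7333
Iteration 2:
  α = (7 - (-1)·0.3000 - (3)·0.7333) / (7) = 0.7286
  β = (-1 - (-1)·0.4857 - (-2)·0.7333) / (7) = 0.1360
  γ = (6 - (-3)·0.4857 - (-3)·0.3000) / (9) = 0.9286
Iteration 3:
  α = (7 - (-1)·0.1360 - (3)·0.9286) / (7) = 0.6215
  β = (-1 - (-1)·0.7286 - (-2)·0.9286) / (7) = 0.2265
  γ = (6 - (-3)·0.7286 - (-3)·0.1360) / (9) = 0.9549
Residual b − A·x = (0.0113, -0.0542, -0.0501); ∞-norm = 0.0542

0.0542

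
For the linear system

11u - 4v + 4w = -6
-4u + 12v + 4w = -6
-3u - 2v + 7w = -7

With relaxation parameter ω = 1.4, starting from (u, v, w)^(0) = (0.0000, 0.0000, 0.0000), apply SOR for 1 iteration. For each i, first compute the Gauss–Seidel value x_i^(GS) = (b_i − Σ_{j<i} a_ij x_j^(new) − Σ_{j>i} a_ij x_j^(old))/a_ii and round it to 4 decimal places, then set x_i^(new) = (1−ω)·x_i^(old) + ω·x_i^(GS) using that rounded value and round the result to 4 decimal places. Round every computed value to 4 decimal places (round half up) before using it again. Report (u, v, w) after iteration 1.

Iteration 1:
  u: GS value = (-6 - (-4)·0.0000 - (4)·0.0000) / (11) = -0.5455;  u ← (1−ω)·0.0000 + ω·-0.5455 = -0.7637
  v: GS value = (-6 - (-4)·-0.7637 - (4)·0.0000) / (12) = -0.7546;  v ← (1−ω)·0.0000 + ω·-0.7546 = -1.0564
  w: GS value = (-7 - (-3)·-0.7637 - (-2)·-1.0564) / (7) = -1.6291;  w ← (1−ω)·0.0000 + ω·-1.6291 = -2.2807

(-0.7637, -1.0564, -2.2807)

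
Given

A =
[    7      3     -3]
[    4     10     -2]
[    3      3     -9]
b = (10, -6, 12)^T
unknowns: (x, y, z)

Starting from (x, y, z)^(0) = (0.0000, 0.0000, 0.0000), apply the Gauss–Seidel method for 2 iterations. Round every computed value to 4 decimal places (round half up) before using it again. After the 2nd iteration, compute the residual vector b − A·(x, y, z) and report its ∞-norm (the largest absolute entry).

Iteration 1:
  x = (10 - (3)·0.0000 - (-3)·0.0000) / (7) = 1.4286
  y = (-6 - (4)·1.4286 - (-2)·0.0000) / (10) = -1.1714
  z = (12 - (3)·1.4286 - (3)·-1.1714) / (-9) = -1.2476
Iteration 2:
  x = (10 - (3)·-1.1714 - (-3)·-1.2476) / (7) = 1.3959
  y = (-6 - (4)·1.3959 - (-2)·-1.2476) / (10) = -1.4079
  z = (12 - (3)·1.3959 - (3)·-1.4079) / (-9) = -1.3373
Residual b − A·x = (0.4405, -0.1792, 0.0003); ∞-norm = 0.4405

0.4405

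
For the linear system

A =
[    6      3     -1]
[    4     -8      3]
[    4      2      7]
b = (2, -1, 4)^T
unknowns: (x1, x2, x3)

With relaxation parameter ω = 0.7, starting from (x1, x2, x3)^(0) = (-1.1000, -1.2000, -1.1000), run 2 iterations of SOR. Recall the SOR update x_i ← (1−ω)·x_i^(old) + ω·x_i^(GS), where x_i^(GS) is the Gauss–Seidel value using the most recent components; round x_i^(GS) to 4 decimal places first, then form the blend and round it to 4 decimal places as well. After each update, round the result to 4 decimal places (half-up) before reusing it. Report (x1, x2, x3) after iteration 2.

Iteration 1:
  x1: GS value = (2 - (3)·-1.2000 - (-1)·-1.1000) / (6) = 0.7500;  x1 ← (1−ω)·-1.1000 + ω·0.7500 = 0.1950
  x2: GS value = (-1 - (4)·0.1950 - (3)·-1.1000) / (-8) = -0.1900;  x2 ← (1−ω)·-1.2000 + ω·-0.1900 = -0.4930
  x3: GS value = (4 - (4)·0.1950 - (2)·-0.4930) / (7) = 0.6009;  x3 ← (1−ω)·-1.1000 + ω·0.6009 = 0.0906
Iteration 2:
  x1: GS value = (2 - (3)·-0.4930 - (-1)·0.0906) / (6) = 0.5949;  x1 ← (1−ω)·0.1950 + ω·0.5949 = 0.4749
  x2: GS value = (-1 - (4)·0.4749 - (3)·0.0906) / (-8) = 0.3964;  x2 ← (1−ω)·-0.4930 + ω·0.3964 = 0.1296
  x3: GS value = (4 - (4)·0.4749 - (2)·0.1296) / (7) = 0.2630;  x3 ← (1−ω)·0.0906 + ω·0.2630 = 0.2113

(0.4749, 0.1296, 0.2113)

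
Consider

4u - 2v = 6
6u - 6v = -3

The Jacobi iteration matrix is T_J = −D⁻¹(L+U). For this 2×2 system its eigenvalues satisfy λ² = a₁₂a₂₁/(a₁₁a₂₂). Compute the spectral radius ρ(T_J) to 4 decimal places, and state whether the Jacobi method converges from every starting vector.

0.7071

a₁₂a₂₁/(a₁₁a₂₂) = (-2)·(6) / ((4)·(-6)) = 0.500000
ρ = √|0.500000| = √0.500000 = 0.7071
ρ < 1, so Jacobi converges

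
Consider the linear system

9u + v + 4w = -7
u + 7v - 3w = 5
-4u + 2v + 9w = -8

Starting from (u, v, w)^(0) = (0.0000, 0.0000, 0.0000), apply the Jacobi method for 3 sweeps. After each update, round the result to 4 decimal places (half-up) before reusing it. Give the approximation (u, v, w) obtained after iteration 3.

Iteration 1:
  u = (-7 - (1)·0.0000 - (4)·0.0000) / (9) = -0.7778
  v = (5 - (1)·0.0000 - (-3)·0.0000) / (7) = 0.7143
  w = (-8 - (-4)·0.0000 - (2)·0.0000) / (9) = -0.8889
Iteration 2:
  u = (-7 - (1)·0.7143 - (4)·-0.8889) / (9) = -0.4621
  v = (5 - (1)·-0.7778 - (-3)·-0.8889) / (7) = 0.4444
  w = (-8 - (-4)·-0.7778 - (2)·0.7143) / (9) = -1.3933
Iteration 3:
  u = (-7 - (1)·0.4444 - (4)·-1.3933) / (9) = -0.2079
  v = (5 - (1)·-0.4621 - (-3)·-1.3933) / (7) = 0.1832
  w = (-8 - (-4)·-0.4621 - (2)·0.4444) / (9) = -1.1930

(-0.2079, 0.1832, -1.1930)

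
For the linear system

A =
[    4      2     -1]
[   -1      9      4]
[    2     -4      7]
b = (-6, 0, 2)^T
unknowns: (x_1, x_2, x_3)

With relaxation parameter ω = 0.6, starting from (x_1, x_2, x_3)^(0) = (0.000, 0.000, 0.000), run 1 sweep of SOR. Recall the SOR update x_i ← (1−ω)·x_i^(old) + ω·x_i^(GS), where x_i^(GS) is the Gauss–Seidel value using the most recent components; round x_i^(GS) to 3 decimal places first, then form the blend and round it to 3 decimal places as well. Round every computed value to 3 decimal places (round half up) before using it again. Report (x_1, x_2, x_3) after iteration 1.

(-0.900, -0.060, 0.305)

Iteration 1:
  x_1: GS value = (-6 - (2)·0.000 - (-1)·0.000) / (4) = -1.500;  x_1 ← (1−ω)·0.000 + ω·-1.500 = -0.900
  x_2: GS value = (0 - (-1)·-0.900 - (4)·0.000) / (9) = -0.100;  x_2 ← (1−ω)·0.000 + ω·-0.100 = -0.060
  x_3: GS value = (2 - (2)·-0.900 - (-4)·-0.060) / (7) = 0.509;  x_3 ← (1−ω)·0.000 + ω·0.509 = 0.305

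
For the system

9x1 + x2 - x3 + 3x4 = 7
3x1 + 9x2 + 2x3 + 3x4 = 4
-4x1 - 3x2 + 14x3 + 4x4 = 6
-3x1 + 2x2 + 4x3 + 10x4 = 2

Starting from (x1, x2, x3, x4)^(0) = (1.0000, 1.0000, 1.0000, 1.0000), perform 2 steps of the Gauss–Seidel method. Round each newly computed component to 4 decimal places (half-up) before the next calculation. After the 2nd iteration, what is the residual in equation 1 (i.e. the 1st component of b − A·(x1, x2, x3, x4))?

0.3847

Iteration 1:
  x1 = (7 - (1)·1.0000 - (-1)·1.0000 - (3)·1.0000) / (9) = 0.4444
  x2 = (4 - (3)·0.4444 - (2)·1.0000 - (3)·1.0000) / (9) = -0.2592
  x3 = (6 - (-4)·0.4444 - (-3)·-0.2592 - (4)·1.0000) / (14) = 0.2143
  x4 = (2 - (-3)·0.4444 - (2)·-0.2592 - (4)·0.2143) / (10) = 0.2994
Iteration 2:
  x1 = (7 - (1)·-0.2592 - (-1)·0.2143 - (3)·0.2994) / (9) = 0.7306
  x2 = (4 - (3)·0.7306 - (2)·0.2143 - (3)·0.2994) / (9) = 0.0535
  x3 = (6 - (-4)·0.7306 - (-3)·0.0535 - (4)·0.2994) / (14) = 0.5632
  x4 = (2 - (-3)·0.7306 - (2)·0.0535 - (4)·0.5632) / (10) = 0.1832
Residual b − A·x = (0.3847, -0.3493, 0.4653, 0.0000)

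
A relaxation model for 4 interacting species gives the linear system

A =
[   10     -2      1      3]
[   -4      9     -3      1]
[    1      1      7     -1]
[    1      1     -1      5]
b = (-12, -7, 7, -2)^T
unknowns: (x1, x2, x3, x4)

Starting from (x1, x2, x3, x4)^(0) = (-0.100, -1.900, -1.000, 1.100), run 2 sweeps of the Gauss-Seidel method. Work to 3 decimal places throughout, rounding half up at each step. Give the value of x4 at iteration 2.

Iteration 1:
  x1 = (-12 - (-2)·-1.900 - (1)·-1.000 - (3)·1.100) / (10) = -1.810
  x2 = (-7 - (-4)·-1.810 - (-3)·-1.000 - (1)·1.100) / (9) = -2.038
  x3 = (7 - (1)·-1.810 - (1)·-2.038 - (-1)·1.100) / (7) = 1.707
  x4 = (-2 - (1)·-1.810 - (1)·-2.038 - (-1)·1.707) / (5) = 0.711
Iteration 2:
  x1 = (-12 - (-2)·-2.038 - (1)·1.707 - (3)·0.711) / (10) = -1.992
  x2 = (-7 - (-4)·-1.992 - (-3)·1.707 - (1)·0.711) / (9) = -1.173
  x3 = (7 - (1)·-1.992 - (1)·-1.173 - (-1)·0.711) / (7) = 1.554
  x4 = (-2 - (1)·-1.992 - (1)·-1.173 - (-1)·1.554) / (5) = 0.544

0.544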